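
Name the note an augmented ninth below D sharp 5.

Two letters down from D (plus an octave) reaches C.
An augmented ninth spans 15 semitones, so from D#5 the target pitch is C4.

C 4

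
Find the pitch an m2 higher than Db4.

Ebb4

Counting two letter names up from D lands on E.
Moving 1 semitone up from Db4 (the size of a minor second) reaches Ebb4.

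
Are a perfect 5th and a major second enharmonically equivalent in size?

No

A perfect fifth spans 7 semitones; a major second spans 2 semitones. They differ by 5.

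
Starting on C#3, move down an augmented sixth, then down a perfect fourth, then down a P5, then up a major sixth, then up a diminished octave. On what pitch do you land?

Cb3

Down an augmented sixth from C#3: Eb2 (10 semitones down).
Down a perfect fourth from Eb2: Bb1 (5 semitones down).
Bb1 down a perfect fifth → Eb1 (7 semitones).
Eb1 up a major sixth → C2 (9 semitones).
A diminished octave up from C2 is Cb3.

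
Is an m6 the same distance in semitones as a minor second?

No

A minor sixth spans 8 semitones; a minor second spans 1 semitone. They differ by 7.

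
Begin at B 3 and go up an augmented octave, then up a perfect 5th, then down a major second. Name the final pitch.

Up an augmented octave from B3: B#4 (13 semitones up).
Up a perfect fifth from B#4: F##5 (7 semitones up).
A major second down from F##5 is E#5.

E sharp 5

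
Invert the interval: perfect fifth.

Interval numbers invert to sum to nine: 5 + 4 = 9, so a fifth inverts to a fourth.
Quality inverts too: perfect stays perfect. That makes the inversion a perfect fourth.

perfect fourth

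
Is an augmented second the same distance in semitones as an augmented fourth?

No

An augmented second spans 3 semitones; an augmented fourth spans 6 semitones. They differ by 3.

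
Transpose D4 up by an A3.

F##4

Counting three letter names up from D lands on F.
An augmented third is 5 semitones; 5 semitones up from D4 gives F##4.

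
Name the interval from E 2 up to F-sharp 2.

major second

E to F spans two letter names (E-F): a second.
The major second spans 2 semitones, and E2 to F#2 is exactly 2 semitones — so this is a major second.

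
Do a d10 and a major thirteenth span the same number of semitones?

14 semitones (diminished tenth) vs 21 semitones (major thirteenth): not equal.

No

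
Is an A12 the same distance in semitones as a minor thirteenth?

Both span 20 semitones: an augmented twelfth and a minor thirteenth are the same chromatic distance.

Yes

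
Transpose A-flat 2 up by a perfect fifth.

E-flat 3

The fifth takes the letter from A up to E.
Moving 7 semitones up from Ab2 (the size of a perfect fifth) reaches Eb3.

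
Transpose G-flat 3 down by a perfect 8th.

G-flat 2

The letter stays G (same as the start), shifted an octave down.
A perfect octave is 12 semitones; 12 semitones down from Gb3 gives Gb2.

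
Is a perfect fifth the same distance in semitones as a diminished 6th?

A perfect fifth = 7 semitones = a diminished sixth; enharmonically equal.

Yes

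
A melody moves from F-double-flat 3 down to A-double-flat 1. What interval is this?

Descending from Fbb3 to Abb1 is the same interval as ascending Abb1 to Fbb3.
A to F spans six letter names (A-B-C-D-E-F), plus an octave — that makes it a thirteenth of some quality.
Abb1 to Fbb3 is 20 semitones, a half step short of the major thirteenth (21), so this is minor.
(Equivalently, a compound minor sixth: a minor sixth plus an octave.)

m13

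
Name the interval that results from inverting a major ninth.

First reduce the compound major ninth to its simple form, a major second.
Inverted interval numbers add to nine, so a second pairs with a seventh (2 + 7 = 9).
And major becomes minor under inversion, so we get a minor seventh.

m7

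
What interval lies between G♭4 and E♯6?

doubly augmented 13th

G to E spans six letter names (G-A-B-C-D-E), plus an octave, so the interval is some kind of thirteenth.
A major thirteenth would be 21 semitones; Gb4 to E#6 is 23, two semitones wider, so the interval is doubly augmented.
(Equivalently, a compound doubly augmented sixth: a doubly augmented sixth plus an octave.)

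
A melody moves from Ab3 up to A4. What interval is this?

A to A is the same letter name, plus an octave, so the interval is some kind of octave.
Ab3 to A4 spans 13 semitones — one semitone wider than the perfect octave (12) — giving an augmented octave.

augmented 8th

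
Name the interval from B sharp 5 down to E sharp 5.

perfect fifth

Descending from B#5 to E#5 is the same interval as ascending E#5 to B#5.
E to B spans five letter names (E-F-G-A-B), so the interval is some kind of fifth.
Counting semitones, E#5→B#5 is 7, which is the perfect fifth.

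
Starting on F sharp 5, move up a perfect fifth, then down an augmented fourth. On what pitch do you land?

Up a perfect fifth from F#5: C#6 (7 semitones up).
An augmented fourth down from C#6 is G5.

G 5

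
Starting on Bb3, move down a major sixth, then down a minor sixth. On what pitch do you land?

F2

A major sixth down from Bb3 is Db3.
A minor sixth down from Db3 is F2.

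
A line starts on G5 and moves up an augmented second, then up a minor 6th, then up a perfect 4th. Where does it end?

Up an augmented second from G5: A#5 (3 semitones up).
Up a minor sixth from A#5: F#6 (8 semitones up).
Up a perfect fourth from F#6: B6 (5 semitones up).

B6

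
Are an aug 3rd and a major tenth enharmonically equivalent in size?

An augmented third is 5 semitones but a major tenth is 16 semitones — different sizes.

No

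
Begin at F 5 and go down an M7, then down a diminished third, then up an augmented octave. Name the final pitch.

E sharp 5

Down a major seventh from F5: Gb4 (11 semitones down).
Down a diminished third from Gb4: E4 (2 semitones down).
E4 up an augmented octave → E#5 (13 semitones).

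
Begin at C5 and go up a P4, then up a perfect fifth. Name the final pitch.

C6

Up a perfect fourth from C5: F5 (5 semitones up).
F5 up a perfect fifth → C6 (7 semitones).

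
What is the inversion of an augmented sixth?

Inverted interval numbers add to nine, so a sixth pairs with a third (6 + 3 = 9).
And augmented becomes diminished under inversion, so we get a diminished third.

diminished 3rd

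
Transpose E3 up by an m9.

F4

The ninth's letter: E up two letter names plus an octave → F.
Moving 13 semitones up from E3 (the size of a minor ninth) reaches F4.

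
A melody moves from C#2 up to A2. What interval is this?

C to A spans six letter names (C-D-E-F-G-A) — that makes it a sixth of some quality.
At 8 semitones, C#2→A2 falls one short of a major sixth: minor.

m6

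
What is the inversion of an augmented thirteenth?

diminished third

First reduce the compound augmented thirteenth to its simple form, an augmented sixth.
Interval numbers invert to sum to nine: 6 + 3 = 9, so a sixth inverts to a third.
Quality inverts too: augmented becomes diminished. That makes the inversion a diminished third.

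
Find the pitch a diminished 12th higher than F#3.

C5

Five letters up from F (plus an octave) reaches C.
Moving 18 semitones up from F#3 (the size of a diminished twelfth) reaches C5.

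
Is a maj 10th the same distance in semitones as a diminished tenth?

No

16 semitones (major tenth) vs 14 semitones (diminished tenth): not equal.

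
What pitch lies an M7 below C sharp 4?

D 3

Counting seven letter names down from C lands on D.
A major seventh is 11 semitones; 11 semitones down from C#4 gives D3.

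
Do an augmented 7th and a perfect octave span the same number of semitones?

Yes

Both span 12 semitones: an augmented seventh and a perfect octave are the same chromatic distance.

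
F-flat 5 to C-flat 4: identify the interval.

perfect 11th

Descending from Fb5 to Cb4 is the same interval as ascending Cb4 to Fb5.
C to F spans four letter names (C-D-E-F), plus an octave, so the interval is some kind of eleventh.
The perfect eleventh spans 17 semitones, and Cb4 to Fb5 is exactly 17 semitones — so this is a perfect eleventh.
(Equivalently, a compound perfect fourth: a perfect fourth plus an octave.)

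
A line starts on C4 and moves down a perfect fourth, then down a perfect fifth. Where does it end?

C3

C4 down a perfect fourth → G3 (5 semitones).
Down a perfect fifth from G3: C3 (7 semitones down).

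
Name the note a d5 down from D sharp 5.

G double-sharp 4

Counting five letter names down from D lands on G.
A diminished fifth is 6 semitones; 6 semitones down from D#5 gives G##4.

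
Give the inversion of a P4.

perfect fifth

Inverted interval numbers add to nine, so a fourth pairs with a fifth (4 + 5 = 9).
The quality also flips — perfect stays perfect — giving a perfect fifth.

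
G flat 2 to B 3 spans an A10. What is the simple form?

augmented 3rd

Take out an octave (7 from the number): 10 − 7 = 3.
So an augmented tenth is an octave plus an augmented third. The quality is unchanged.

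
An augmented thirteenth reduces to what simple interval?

augmented sixth

Take out an octave (7 from the number): 13 − 7 = 6.
Quality carries through unchanged, so the simple form is an augmented sixth.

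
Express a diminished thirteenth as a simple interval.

Take out an octave (7 from the number): 13 − 7 = 6.
That makes a diminished thirteenth a compound diminished sixth — an octave plus a diminished sixth.

diminished 6th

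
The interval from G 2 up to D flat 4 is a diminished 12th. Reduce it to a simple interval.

Take out an octave (7 from the number): 12 − 7 = 5.
That makes a diminished twelfth a compound diminished fifth — an octave plus a diminished fifth.

diminished 5th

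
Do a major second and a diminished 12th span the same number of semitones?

A major second spans 2 semitones; a diminished twelfth spans 18 semitones. They differ by 16.

No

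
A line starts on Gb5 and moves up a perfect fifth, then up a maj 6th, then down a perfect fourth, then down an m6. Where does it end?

A5

Gb5 up a perfect fifth → Db6 (7 semitones).
Db6 up a major sixth → Bb6 (9 semitones).
A perfect fourth down from Bb6 is F6.
Down a minor sixth from F6: A5 (8 semitones down).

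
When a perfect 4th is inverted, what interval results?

perfect 5th

Interval numbers invert to sum to nine: 4 + 5 = 9, so a fourth inverts to a fifth.
Quality inverts too: perfect stays perfect. That makes the inversion a perfect fifth.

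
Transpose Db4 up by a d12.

The twelfth's letter: D up five letter names plus an octave → A.
A diminished twelfth is 18 semitones; 18 semitones up from Db4 gives Abb5.

Abb5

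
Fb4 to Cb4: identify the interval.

Descending from Fb4 to Cb4 is the same interval as ascending Cb4 to Fb4.
C to F spans four letter names (C-D-E-F) — that makes it a fourth of some quality.
Cb4 to Fb4 is 5 semitones, matching the perfect fourth exactly, so the quality is perfect.

perfect fourth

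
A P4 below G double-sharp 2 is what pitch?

The fourth takes the letter from G down to D.
A perfect fourth spans 5 semitones, so from G##2 the target pitch is D##2.

D double-sharp 2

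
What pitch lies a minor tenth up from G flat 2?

Three letters up from G (plus an octave) reaches B.
Moving 15 semitones up from Gb2 (the size of a minor tenth) reaches Bbb3.

B double-flat 3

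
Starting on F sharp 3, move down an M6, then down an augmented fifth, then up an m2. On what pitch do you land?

E double-flat 2

F#3 down a major sixth → A2 (9 semitones).
Down an augmented fifth from A2: Db2 (8 semitones down).
Up a minor second from Db2: Ebb2 (1 semitone up).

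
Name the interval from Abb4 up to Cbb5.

A to C spans three letter names (A-B-C), so the interval is some kind of third.
At 3 semitones, Abb4→Cbb5 falls one short of a major third: minor.

minor 3rd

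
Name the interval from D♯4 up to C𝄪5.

major 7th

D to C spans seven letter names (D-E-F-G-A-B-C), so the interval is some kind of seventh.
The major seventh spans 11 semitones, and D#4 to C##5 is exactly 11 semitones — so this is a major seventh.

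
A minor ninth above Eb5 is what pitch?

Counting two letter names plus an octave up from E lands on F.
A minor ninth is 13 semitones; 13 semitones up from Eb5 gives Fb6.

Fb6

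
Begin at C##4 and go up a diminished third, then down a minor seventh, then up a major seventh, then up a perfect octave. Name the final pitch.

E#5

C##4 up a diminished third → E4 (2 semitones).
E4 down a minor seventh → F#3 (10 semitones).
F#3 up a major seventh → E#4 (11 semitones).
E#4 up a perfect octave → E#5 (12 semitones).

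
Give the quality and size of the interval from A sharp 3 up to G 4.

diminished seventh

A to G spans seven letter names (A-B-C-D-E-F-G) — that makes it a seventh of some quality.
The major seventh is 11 semitones; here we have 9, two semitones narrower: diminished.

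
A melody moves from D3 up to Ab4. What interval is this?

diminished twelfth

D to A spans five letter names (D-E-F-G-A), plus an octave — that makes it a twelfth of some quality.
A perfect twelfth would be 19 semitones; D3 to Ab4 is 18, one semitone narrower, so the interval is diminished.
(Equivalently, a compound diminished fifth: a diminished fifth plus an octave.)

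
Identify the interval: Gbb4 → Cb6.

G to C spans four letter names (G-A-B-C), plus an octave — that makes it an eleventh of some quality.
A perfect eleventh would be 17 semitones; Gbb4 to Cb6 is 18, one semitone wider, so the interval is augmented.
(Equivalently, a compound augmented fourth: an augmented fourth plus an octave.)

augmented eleventh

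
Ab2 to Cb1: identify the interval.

major thirteenth

Descending from Ab2 to Cb1 is the same interval as ascending Cb1 to Ab2.
C to A spans six letter names (C-D-E-F-G-A), plus an octave, so the interval is some kind of thirteenth.
The major thirteenth spans 21 semitones, and Cb1 to Ab2 is exactly 21 semitones — so this is a major thirteenth.
(Equivalently, a compound major sixth: a major sixth plus an octave.)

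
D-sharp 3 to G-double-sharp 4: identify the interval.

A11

D to G spans four letter names (D-E-F-G), plus an octave, so the interval is some kind of eleventh.
D#3 to G##4 spans 18 semitones — one semitone wider than the perfect eleventh (17) — giving an augmented eleventh.
(Equivalently, a compound augmented fourth: an augmented fourth plus an octave.)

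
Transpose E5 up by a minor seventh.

Counting seven letter names up from E lands on D.
A minor seventh is 10 semitones; 10 semitones up from E5 gives D6.

D6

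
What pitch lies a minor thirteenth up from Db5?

Counting six letter names plus an octave up from D lands on B.
Moving 20 semitones up from Db5 (the size of a minor thirteenth) reaches Bbb6.

Bbb6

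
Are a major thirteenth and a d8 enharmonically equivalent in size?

A major thirteenth spans 21 semitones; a diminished octave spans 11 semitones. They differ by 10.

No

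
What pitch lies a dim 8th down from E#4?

The letter stays E (same as the start), shifted an octave down.
A diminished octave is 11 semitones; 11 semitones down from E#4 gives E##3.

E##3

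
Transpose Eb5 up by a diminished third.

Gbb5

Counting three letter names up from E lands on G.
Moving 2 semitones up from Eb5 (the size of a diminished third) reaches Gbb5.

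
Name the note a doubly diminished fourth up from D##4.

Four letter names up from D: G.
Moving 3 semitones up from D##4 (the size of a doubly diminished fourth) reaches G4.

G4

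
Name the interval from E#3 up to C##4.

major 6th

E to C spans six letter names (E-F-G-A-B-C), so the interval is some kind of sixth.
E#3 to C##4 is 9 semitones, matching the major sixth exactly, so the quality is major.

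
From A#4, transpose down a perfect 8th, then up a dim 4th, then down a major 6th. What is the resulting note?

A perfect octave down from A#4 is A#3.
Up a diminished fourth from A#3: D4 (4 semitones up).
Down a major sixth from D4: F3 (9 semitones down).

F3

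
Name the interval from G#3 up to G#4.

perfect octave

G to G is the same letter name, plus an octave: an octave.
The perfect octave spans 12 semitones, and G#3 to G#4 is exactly 12 semitones — so this is a perfect octave.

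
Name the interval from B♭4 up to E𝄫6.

d11

B to E spans four letter names (B-C-D-E), plus an octave — that makes it an eleventh of some quality.
A perfect eleventh would be 17 semitones; Bb4 to Ebb6 is 16, one semitone narrower, so the interval is diminished.
(Equivalently, a compound diminished fourth: a diminished fourth plus an octave.)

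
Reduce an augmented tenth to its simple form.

Subtracting seven from the interval number removes an octave: 10 − 7 = 3.
So an augmented tenth is an octave plus an augmented third. The quality is unchanged.

augmented 3rd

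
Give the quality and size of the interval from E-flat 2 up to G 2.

M3

E to G spans three letter names (E-F-G), so the interval is some kind of third.
Eb2 to G2 is 4 semitones, matching the major third exactly, so the quality is major.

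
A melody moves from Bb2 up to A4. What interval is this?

major fourteenth

B to A spans seven letter names (B-C-D-E-F-G-A), plus an octave: a fourteenth.
Counting semitones, Bb2→A4 is 23, which is the major fourteenth.
(Equivalently, a compound major seventh: a major seventh plus an octave.)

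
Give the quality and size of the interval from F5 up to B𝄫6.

diminished eleventh

F to B spans four letter names (F-G-A-B), plus an octave: an eleventh.
A perfect eleventh would be 17 semitones; F5 to Bbb6 is 16, one semitone narrower, so the interval is diminished.
(Equivalently, a compound diminished fourth: a diminished fourth plus an octave.)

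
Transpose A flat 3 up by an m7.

G flat 4

Counting seven letter names up from A lands on G.
A minor seventh is 10 semitones; 10 semitones up from Ab3 gives Gb4.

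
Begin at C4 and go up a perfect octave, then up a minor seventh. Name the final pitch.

Up a perfect octave from C4: C5 (12 semitones up).
A minor seventh up from C5 is Bb5.

Bb5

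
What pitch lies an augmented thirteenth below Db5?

Fbb3

The thirteenth's letter: D down six letter names plus an octave → F.
An augmented thirteenth spans 22 semitones, so from Db5 the target pitch is Fbb3.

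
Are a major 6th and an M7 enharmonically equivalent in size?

No

A major sixth is 9 semitones but a major seventh is 11 semitones — different sizes.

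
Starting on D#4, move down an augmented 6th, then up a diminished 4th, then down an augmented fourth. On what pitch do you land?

Fbb3

Down an augmented sixth from D#4: F3 (10 semitones down).
A diminished fourth up from F3 is Bbb3.
Down an augmented fourth from Bbb3: Fbb3 (6 semitones down).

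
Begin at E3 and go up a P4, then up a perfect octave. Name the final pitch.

A perfect fourth up from E3 is A3.
A perfect octave up from A3 is A4.

A4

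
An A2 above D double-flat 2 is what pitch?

Two letter names up from D: E.
An augmented second spans 3 semitones, so from Dbb2 the target pitch is Eb2.

E flat 2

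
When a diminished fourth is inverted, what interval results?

augmented 5th

Inverted interval numbers add to nine, so a fourth pairs with a fifth (4 + 5 = 9).
And diminished becomes augmented under inversion, so we get an augmented fifth.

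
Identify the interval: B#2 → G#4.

minor thirteenth

B to G spans six letter names (B-C-D-E-F-G), plus an octave — that makes it a thirteenth of some quality.
B#2 to G#4 is 20 semitones, a half step short of the major thirteenth (21), so this is minor.
(Equivalently, a compound minor sixth: a minor sixth plus an octave.)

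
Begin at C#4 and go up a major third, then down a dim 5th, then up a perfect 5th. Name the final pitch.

A major third up from C#4 is E#4.
E#4 down a diminished fifth → A##3 (6 semitones).
A##3 up a perfect fifth → E##4 (7 semitones).

E##4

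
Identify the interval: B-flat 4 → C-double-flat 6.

diminished ninth

B to C spans two letter names (B-C), plus an octave: a ninth.
The major ninth is 14 semitones; here we have 12, two semitones narrower: diminished.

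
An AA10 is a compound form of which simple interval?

Subtracting seven from the interval number removes an octave: 10 − 7 = 3.
Quality carries through unchanged, so the simple form is a doubly augmented third.

doubly augmented third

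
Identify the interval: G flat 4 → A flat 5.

G to A spans two letter names (G-A), plus an octave, so the interval is some kind of ninth.
The major ninth spans 14 semitones, and Gb4 to Ab5 is exactly 14 semitones — so this is a major ninth.
(Equivalently, a compound major second: a major second plus an octave.)

M9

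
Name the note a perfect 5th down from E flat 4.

The fifth takes the letter from E down to A.
Moving 7 semitones down from Eb4 (the size of a perfect fifth) reaches Ab3.

A flat 3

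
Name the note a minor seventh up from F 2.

E-flat 3

Counting seven letter names up from F lands on E.
A minor seventh spans 10 semitones, so from F2 the target pitch is Eb3.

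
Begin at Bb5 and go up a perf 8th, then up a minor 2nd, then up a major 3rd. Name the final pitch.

Bb5 up a perfect octave → Bb6 (12 semitones).
A minor second up from Bb6 is Cb7.
A major third up from Cb7 is Eb7.

Eb7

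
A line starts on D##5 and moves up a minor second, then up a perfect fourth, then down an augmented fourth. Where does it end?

A minor second up from D##5 is E#5.
Up a perfect fourth from E#5: A#5 (5 semitones up).
An augmented fourth down from A#5 is E5.

E5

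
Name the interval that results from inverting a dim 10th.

First reduce the compound diminished tenth to its simple form, a diminished third.
Inverted interval numbers add to nine, so a third pairs with a sixth (3 + 6 = 9).
And diminished becomes augmented under inversion, so we get an augmented sixth.

A6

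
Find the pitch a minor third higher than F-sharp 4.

Counting three letter names up from F lands on A.
A minor third spans 3 semitones, so from F#4 the target pitch is A4.

A 4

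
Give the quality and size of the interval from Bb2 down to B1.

diminished 8th

Descending from Bb2 to B1 is the same interval as ascending B1 to Bb2.
B to B is the same letter name, plus an octave — that makes it an octave of some quality.
The perfect octave is 12 semitones; here we have 11, one semitone narrower: diminished.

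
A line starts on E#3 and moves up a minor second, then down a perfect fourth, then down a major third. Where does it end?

A2

E#3 up a minor second → F#3 (1 semitone).
F#3 down a perfect fourth → C#3 (5 semitones).
A major third down from C#3 is A2.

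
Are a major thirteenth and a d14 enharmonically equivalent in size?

Yes

A major thirteenth = 21 semitones = a diminished fourteenth; enharmonically equal.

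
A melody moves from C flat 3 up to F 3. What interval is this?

C to F spans four letter names (C-D-E-F): a fourth.
The perfect fourth is 5 semitones; here we have 6, one semitone wider: augmented.

augmented fourth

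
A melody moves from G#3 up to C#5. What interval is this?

G to C spans four letter names (G-A-B-C), plus an octave — that makes it an eleventh of some quality.
Counting semitones, G#3→C#5 is 17, which is the perfect eleventh.
(Equivalently, a compound perfect fourth: a perfect fourth plus an octave.)

perfect eleventh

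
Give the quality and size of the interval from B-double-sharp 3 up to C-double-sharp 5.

minor ninth

B to C spans two letter names (B-C), plus an octave, so the interval is some kind of ninth.
A major ninth would be 14 semitones, but B##3 to C##5 is 13 — one semitone narrower, making it a minor ninth.
(Equivalently, a compound minor second: a minor second plus an octave.)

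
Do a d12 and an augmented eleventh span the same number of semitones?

A diminished twelfth = 18 semitones = an augmented eleventh; enharmonically equal.

Yes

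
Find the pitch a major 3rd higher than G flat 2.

B flat 2

Counting three letter names up from G lands on B.
A major third is 4 semitones; 4 semitones up from Gb2 gives Bb2.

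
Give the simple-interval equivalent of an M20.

major 6th

Each octave removed subtracts seven from the number: 20 − 14 = 6.
So a major twentieth is 2 octaves plus a major sixth. The quality is unchanged.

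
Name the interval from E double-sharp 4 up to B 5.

dd12

E to B spans five letter names (E-F-G-A-B), plus an octave, so the interval is some kind of twelfth.
A perfect twelfth would be 19 semitones; E##4 to B5 is 17, two semitones narrower, so the interval is doubly diminished.
(Equivalently, a compound doubly diminished fifth: a doubly diminished fifth plus an octave.)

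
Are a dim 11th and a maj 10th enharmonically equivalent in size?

Both span 16 semitones: a diminished eleventh and a major tenth are the same chromatic distance.

Yes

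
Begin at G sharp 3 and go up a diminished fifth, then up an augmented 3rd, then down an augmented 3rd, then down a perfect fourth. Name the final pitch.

A diminished fifth up from G#3 is D4.
Up an augmented third from D4: F##4 (5 semitones up).
F##4 down an augmented third → D4 (5 semitones).
D4 down a perfect fourth → A3 (5 semitones).

A 3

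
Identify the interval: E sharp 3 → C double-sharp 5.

major 13th

E to C spans six letter names (E-F-G-A-B-C), plus an octave, so the interval is some kind of thirteenth.
E#3 to C##5 is 21 semitones, matching the major thirteenth exactly, so the quality is major.
(Equivalently, a compound major sixth: a major sixth plus an octave.)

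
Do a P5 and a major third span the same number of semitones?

No

A perfect fifth spans 7 semitones; a major third spans 4 semitones. They differ by 3.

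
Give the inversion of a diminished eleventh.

First reduce the compound diminished eleventh to its simple form, a diminished fourth.
The rule of nine gives the new number: 9 − 4 = 5, so a fourth becomes a fifth.
Quality inverts too: diminished becomes augmented. That makes the inversion an augmented fifth.

augmented fifth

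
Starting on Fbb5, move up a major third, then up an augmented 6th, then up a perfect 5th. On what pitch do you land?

A major third up from Fbb5 is Abb5.
Abb5 up an augmented sixth → F6 (10 semitones).
Up a perfect fifth from F6: C7 (7 semitones up).

C7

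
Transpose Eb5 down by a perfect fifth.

The fifth takes the letter from E down to A.
A perfect fifth spans 7 semitones, so from Eb5 the target pitch is Ab4.

Ab4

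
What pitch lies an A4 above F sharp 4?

B sharp 4

The fourth takes the letter from F up to B.
An augmented fourth spans 6 semitones, so from F#4 the target pitch is B#4.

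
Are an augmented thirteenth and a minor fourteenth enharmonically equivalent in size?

An augmented thirteenth = 22 semitones = a minor fourteenth; enharmonically equal.

Yes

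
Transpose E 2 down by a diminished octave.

An octave keeps the letter name E, an octave down from E.
Moving 11 semitones down from E2 (the size of a diminished octave) reaches E#1.

E-sharp 1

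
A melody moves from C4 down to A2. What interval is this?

Descending from C4 to A2 is the same interval as ascending A2 to C4.
A to C spans three letter names (A-B-C), plus an octave, so the interval is some kind of tenth.
At 15 semitones, A2→C4 falls one short of a major tenth: minor.
(Equivalently, a compound minor third: a minor third plus an octave.)

minor 10th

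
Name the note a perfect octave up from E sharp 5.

An octave keeps the letter name E, an octave up from E.
A perfect octave is 12 semitones; 12 semitones up from E#5 gives E#6.

E sharp 6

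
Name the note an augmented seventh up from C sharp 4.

The seventh takes the letter from C up to B.
Moving 12 semitones up from C#4 (the size of an augmented seventh) reaches B##4.

B double-sharp 4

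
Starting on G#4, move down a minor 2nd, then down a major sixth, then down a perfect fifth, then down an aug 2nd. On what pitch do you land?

C3

G#4 down a minor second → F##4 (1 semitone).
F##4 down a major sixth → A#3 (9 semitones).
A perfect fifth down from A#3 is D#3.
D#3 down an augmented second → C3 (3 semitones).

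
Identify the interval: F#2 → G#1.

Descending from F#2 to G#1 is the same interval as ascending G#1 to F#2.
G to F spans seven letter names (G-A-B-C-D-E-F) — that makes it a seventh of some quality.
G#1 to F#2 is 10 semitones, a half step short of the major seventh (11), so this is minor.

minor 7th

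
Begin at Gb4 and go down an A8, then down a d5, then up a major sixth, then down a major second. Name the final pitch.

Gb4 down an augmented octave → Gbb3 (13 semitones).
Down a diminished fifth from Gbb3: Cb3 (6 semitones down).
Cb3 up a major sixth → Ab3 (9 semitones).
Ab3 down a major second → Gb3 (2 semitones).

Gb3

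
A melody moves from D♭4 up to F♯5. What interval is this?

D to F spans three letter names (D-E-F), plus an octave — that makes it a tenth of some quality.
The major tenth is 16 semitones; here we have 17, one semitone wider: augmented.
(Equivalently, a compound augmented third: an augmented third plus an octave.)

A10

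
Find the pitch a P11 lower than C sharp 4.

Counting four letter names plus an octave down from C lands on G.
A perfect eleventh is 17 semitones; 17 semitones down from C#4 gives G#2.

G sharp 2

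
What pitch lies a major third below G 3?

Counting three letter names down from G lands on E.
Moving 4 semitones down from G3 (the size of a major third) reaches Eb3.

E flat 3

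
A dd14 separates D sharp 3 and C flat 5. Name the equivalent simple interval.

Each octave removed subtracts seven from the number: 14 − 7 = 7.
That makes a doubly diminished fourteenth a compound doubly diminished seventh — an octave plus a doubly diminished seventh.

doubly diminished 7th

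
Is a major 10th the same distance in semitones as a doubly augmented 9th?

A major tenth spans 16 semitones, and a doubly augmented ninth also spans 16 semitones — they're enharmonic.

Yes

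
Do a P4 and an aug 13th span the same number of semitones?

No

A perfect fourth spans 5 semitones; an augmented thirteenth spans 22 semitones. They differ by 17.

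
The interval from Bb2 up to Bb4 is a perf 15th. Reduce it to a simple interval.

Subtracting seven from the interval number removes an octave: 15 − 7 = 8.
Quality carries through unchanged, so the simple form is a perfect octave.

perfect octave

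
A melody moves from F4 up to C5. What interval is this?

perfect fifth

F to C spans five letter names (F-G-A-B-C) — that makes it a fifth of some quality.
The perfect fifth spans 7 semitones, and F4 to C5 is exactly 7 semitones — so this is a perfect fifth.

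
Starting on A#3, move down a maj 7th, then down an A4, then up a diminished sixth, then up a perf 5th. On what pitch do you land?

Abb3

A#3 down a major seventh → B2 (11 semitones).
An augmented fourth down from B2 is F2.
A diminished sixth up from F2 is Dbb3.
Up a perfect fifth from Dbb3: Abb3 (7 semitones up).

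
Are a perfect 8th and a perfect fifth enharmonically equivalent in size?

No

A perfect octave is 12 semitones but a perfect fifth is 7 semitones — different sizes.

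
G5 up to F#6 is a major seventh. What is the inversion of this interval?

Interval numbers invert to sum to nine: 7 + 2 = 9, so a seventh inverts to a second.
The quality also flips — major becomes minor — giving a minor second.

minor second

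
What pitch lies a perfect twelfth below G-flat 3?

C-flat 2

Counting five letter names plus an octave down from G lands on C.
A perfect twelfth spans 19 semitones, so from Gb3 the target pitch is Cb2.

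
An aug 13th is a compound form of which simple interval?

augmented sixth

Subtracting seven from the interval number removes an octave: 13 − 7 = 6.
Quality carries through unchanged, so the simple form is an augmented sixth.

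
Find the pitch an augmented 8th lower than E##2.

An octave keeps the letter name E, an octave down from E.
An augmented octave spans 13 semitones, so from E##2 the target pitch is E#1.

E#1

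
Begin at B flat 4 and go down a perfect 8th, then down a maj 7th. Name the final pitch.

Down a perfect octave from Bb4: Bb3 (12 semitones down).
A major seventh down from Bb3 is Cb3.

C flat 3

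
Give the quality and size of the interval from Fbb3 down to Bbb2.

diminished fifth

Descending from Fbb3 to Bbb2 is the same interval as ascending Bbb2 to Fbb3.
B to F spans five letter names (B-C-D-E-F): a fifth.
Bbb2 to Fbb3 spans 6 semitones — one semitone narrower than the perfect fifth (7) — giving a diminished fifth.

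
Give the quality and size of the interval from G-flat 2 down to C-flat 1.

Descending from Gb2 to Cb1 is the same interval as ascending Cb1 to Gb2.
C to G spans five letter names (C-D-E-F-G), plus an octave: a twelfth.
Cb1 to Gb2 is 19 semitones, matching the perfect twelfth exactly, so the quality is perfect.
(Equivalently, a compound perfect fifth: a perfect fifth plus an octave.)

P12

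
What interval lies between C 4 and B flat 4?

minor seventh

C to B spans seven letter names (C-D-E-F-G-A-B): a seventh.
A major seventh would be 11 semitones, but C4 to Bb4 is 10 — one semitone narrower, making it a minor seventh.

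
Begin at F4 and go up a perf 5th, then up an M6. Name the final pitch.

A5

F4 up a perfect fifth → C5 (7 semitones).
C5 up a major sixth → A5 (9 semitones).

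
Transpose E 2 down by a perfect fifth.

A 1

Counting five letter names down from E lands on A.
A perfect fifth is 7 semitones; 7 semitones down from E2 gives A1.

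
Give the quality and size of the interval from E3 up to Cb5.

E to C spans six letter names (E-F-G-A-B-C), plus an octave, so the interval is some kind of thirteenth.
E3 to Cb5 spans 19 semitones — two semitones narrower than the major thirteenth (21) — giving a diminished thirteenth.
(Equivalently, a compound diminished sixth: a diminished sixth plus an octave.)

diminished thirteenth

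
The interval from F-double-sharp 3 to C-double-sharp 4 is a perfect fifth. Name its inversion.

perfect fourth

Interval numbers invert to sum to nine: 5 + 4 = 9, so a fifth inverts to a fourth.
Quality inverts too: perfect stays perfect. That makes the inversion a perfect fourth.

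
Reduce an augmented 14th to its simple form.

Each octave removed subtracts seven from the number: 14 − 7 = 7.
So an augmented fourteenth is an octave plus an augmented seventh. The quality is unchanged.

augmented seventh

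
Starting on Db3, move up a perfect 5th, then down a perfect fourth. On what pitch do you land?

Db3 up a perfect fifth → Ab3 (7 semitones).
Down a perfect fourth from Ab3: Eb3 (5 semitones down).

Eb3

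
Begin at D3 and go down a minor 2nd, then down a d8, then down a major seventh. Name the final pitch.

D3 down a minor second → C#3 (1 semitone).
A diminished octave down from C#3 is C##2.
C##2 down a major seventh → D#1 (11 semitones).

D#1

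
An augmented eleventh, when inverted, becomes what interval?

First reduce the compound augmented eleventh to its simple form, an augmented fourth.
Inverted interval numbers add to nine, so a fourth pairs with a fifth (4 + 5 = 9).
The quality also flips — augmented becomes diminished — giving a diminished fifth.

d5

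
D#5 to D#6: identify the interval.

perfect octave

D to D is the same letter name, plus an octave: an octave.
The perfect octave spans 12 semitones, and D#5 to D#6 is exactly 12 semitones — so this is a perfect octave.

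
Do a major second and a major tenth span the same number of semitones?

No

A major second spans 2 semitones; a major tenth spans 16 semitones. They differ by 14.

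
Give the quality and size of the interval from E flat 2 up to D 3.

major seventh

E to D spans seven letter names (E-F-G-A-B-C-D): a seventh.
The major seventh spans 11 semitones, and Eb2 to D3 is exactly 11 semitones — so this is a major seventh.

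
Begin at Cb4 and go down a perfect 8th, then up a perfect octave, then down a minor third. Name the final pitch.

Down a perfect octave from Cb4: Cb3 (12 semitones down).
Cb3 up a perfect octave → Cb4 (12 semitones).
Cb4 down a minor third → Ab3 (3 semitones).

Ab3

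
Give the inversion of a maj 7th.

m2

The rule of nine gives the new number: 9 − 7 = 2, so a seventh becomes a second.
Quality inverts too: major becomes minor. That makes the inversion a minor second.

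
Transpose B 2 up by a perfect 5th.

Five letter names up from B: F.
A perfect fifth spans 7 semitones, so from B2 the target pitch is F#3.

F-sharp 3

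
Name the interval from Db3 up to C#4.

augmented 7th

D to C spans seven letter names (D-E-F-G-A-B-C): a seventh.
A major seventh would be 11 semitones; Db3 to C#4 is 12, one semitone wider, so the interval is augmented.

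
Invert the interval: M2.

minor seventh

Interval numbers invert to sum to nine: 2 + 7 = 9, so a second inverts to a seventh.
And major becomes minor under inversion, so we get a minor seventh.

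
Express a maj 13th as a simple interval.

M6

Subtracting seven from the interval number removes an octave: 13 − 7 = 6.
Quality carries through unchanged, so the simple form is a major sixth.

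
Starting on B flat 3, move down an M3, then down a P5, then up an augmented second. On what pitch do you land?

A major third down from Bb3 is Gb3.
A perfect fifth down from Gb3 is Cb3.
An augmented second up from Cb3 is D3.

D 3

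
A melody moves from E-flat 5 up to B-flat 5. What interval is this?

P5

E to B spans five letter names (E-F-G-A-B) — that makes it a fifth of some quality.
Eb5 to Bb5 is 7 semitones, matching the perfect fifth exactly, so the quality is perfect.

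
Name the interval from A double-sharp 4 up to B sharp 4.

A to B spans two letter names (A-B) — that makes it a second of some quality.
A major second would be 2 semitones, but A##4 to B#4 is 1 — one semitone narrower, making it a minor second.

minor second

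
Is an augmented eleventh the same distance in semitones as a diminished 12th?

Both span 18 semitones: an augmented eleventh and a diminished twelfth are the same chromatic distance.

Yes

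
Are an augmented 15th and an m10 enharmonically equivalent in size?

25 semitones (augmented fifteenth) vs 15 semitones (minor tenth): not equal.

No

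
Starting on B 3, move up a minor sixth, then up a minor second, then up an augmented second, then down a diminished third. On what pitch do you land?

G double-sharp 4

B3 up a minor sixth → G4 (8 semitones).
G4 up a minor second → Ab4 (1 semitone).
Ab4 up an augmented second → B4 (3 semitones).
B4 down a diminished third → G##4 (2 semitones).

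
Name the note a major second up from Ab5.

Bb5

Two letter names up from A: B.
A major second spans 2 semitones, so from Ab5 the target pitch is Bb5.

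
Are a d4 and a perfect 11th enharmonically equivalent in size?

4 semitones (diminished fourth) vs 17 semitones (perfect eleventh): not equal.

No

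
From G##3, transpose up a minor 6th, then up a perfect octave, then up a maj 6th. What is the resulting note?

C##6

A minor sixth up from G##3 is E#4.
E#4 up a perfect octave → E#5 (12 semitones).
Up a major sixth from E#5: C##6 (9 semitones up).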